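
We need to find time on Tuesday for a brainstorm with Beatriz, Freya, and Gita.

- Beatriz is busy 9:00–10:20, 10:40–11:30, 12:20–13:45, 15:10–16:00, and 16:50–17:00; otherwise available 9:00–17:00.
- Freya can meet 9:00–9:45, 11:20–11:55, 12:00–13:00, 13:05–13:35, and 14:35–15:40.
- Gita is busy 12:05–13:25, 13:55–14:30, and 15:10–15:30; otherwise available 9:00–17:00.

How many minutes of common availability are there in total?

65 minutes

Beatriz free within 09:00–17:00: 10:20–10:40, 11:30–12:20, 13:45–15:10, 16:00–16:50.
Gita free within 09:00–17:00: 09:00–12:05, 13:25–13:55, 14:30–15:10, 15:30–17:00.
Beatriz ∩ Freya: 11:30–11:55, 12:00–12:20, 14:35–15:10.
Beatriz ∩ Freya ∩ Gita: 11:30–11:55, 12:00–12:05, 14:35–15:10.
Total common minutes: 25 + 5 + 35 = 65.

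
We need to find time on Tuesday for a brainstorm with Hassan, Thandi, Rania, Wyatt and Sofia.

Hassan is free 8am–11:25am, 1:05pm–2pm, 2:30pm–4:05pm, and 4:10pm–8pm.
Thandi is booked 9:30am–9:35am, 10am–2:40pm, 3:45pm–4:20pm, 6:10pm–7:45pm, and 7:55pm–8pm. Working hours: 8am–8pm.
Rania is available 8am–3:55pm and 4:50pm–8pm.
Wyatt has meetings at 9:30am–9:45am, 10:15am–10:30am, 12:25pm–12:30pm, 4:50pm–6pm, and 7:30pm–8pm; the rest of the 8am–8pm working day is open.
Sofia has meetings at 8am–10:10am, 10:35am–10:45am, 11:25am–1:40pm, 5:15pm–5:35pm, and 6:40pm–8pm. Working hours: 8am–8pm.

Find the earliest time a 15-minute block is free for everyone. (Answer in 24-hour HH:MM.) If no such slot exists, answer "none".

Thandi free within 08:00–20:00: 08:00–09:30, 09:35–10:00, 14:40–15:45, 16:20–18:10, 19:45–19:55.
Wyatt free within 08:00–20:00: 08:00–09:30, 09:45–10:15, 10:30–12:25, 12:30–16:50, 18:00–19:30.
Sofia free within 08:00–20:00: 10:10–10:35, 10:45–11:25, 13:40–17:15, 17:35–18:40.
Hassan ∩ Thandi: 08:00–09:30, 09:35–10:00, 14:40–15:45, 16:20–18:10, 19:45–19:55.
Hassan ∩ Thandi ∩ Rania: 08:00–09:30, 09:35–10:00, 14:40–15:45, 16:50–18:10, 19:45–19:55.
Hassan ∩ Thandi ∩ Rania ∩ Wyatt: 08:00–09:30, 09:45–10:00, 14:40–15:45, 18:00–18:10.
Hassan ∩ Thandi ∩ Rania ∩ Wyatt ∩ Sofia: 14:40–15:45, 18:00–18:10.
Windows ≥ 15 min: 14:40–15:45.
Earliest such window starts at 14:40.

14:40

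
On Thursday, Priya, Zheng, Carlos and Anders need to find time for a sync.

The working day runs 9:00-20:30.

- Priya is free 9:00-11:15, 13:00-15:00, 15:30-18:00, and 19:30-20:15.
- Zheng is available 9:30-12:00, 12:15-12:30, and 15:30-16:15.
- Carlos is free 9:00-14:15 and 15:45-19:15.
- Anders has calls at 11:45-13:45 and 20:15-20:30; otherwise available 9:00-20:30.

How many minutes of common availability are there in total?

Anders free within 09:00–20:30: 09:00–11:45, 13:45–20:15.
Priya ∩ Zheng: 09:30–11:15, 15:30–16:15.
Priya ∩ Zheng ∩ Carlos: 09:30–11:15, 15:45–16:15.
Priya ∩ Zheng ∩ Carlos ∩ Anders: 09:30–11:15, 15:45–16:15.
Total common minutes: 105 + 30 = 135.

135 minutes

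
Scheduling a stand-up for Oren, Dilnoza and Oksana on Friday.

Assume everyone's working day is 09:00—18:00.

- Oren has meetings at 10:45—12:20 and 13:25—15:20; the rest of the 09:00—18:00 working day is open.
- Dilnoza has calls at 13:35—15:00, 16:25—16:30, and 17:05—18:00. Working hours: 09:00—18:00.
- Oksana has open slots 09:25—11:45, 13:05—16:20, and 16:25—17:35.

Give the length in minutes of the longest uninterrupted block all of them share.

80 minutes

Oren free within 09:00–18:00: 09:00–10:45, 12:20–13:25, 15:20–18:00.
Dilnoza free within 09:00–18:00: 09:00–13:35, 15:00–16:25, 16:30–17:05.
Oren ∩ Dilnoza: 09:00–10:45, 12:20–13:25, 15:20–16:25, 16:30–17:05.
Oren ∩ Dilnoza ∩ Oksana: 09:25–10:45, 13:05–13:25, 15:20–16:20, 16:30–17:05.
Common window lengths: 80, 20, 60, 35 min; longest is 80.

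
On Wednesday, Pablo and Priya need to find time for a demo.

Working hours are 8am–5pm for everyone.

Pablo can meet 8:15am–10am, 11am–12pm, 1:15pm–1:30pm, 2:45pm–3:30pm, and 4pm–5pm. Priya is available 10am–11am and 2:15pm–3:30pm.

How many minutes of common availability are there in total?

Pablo ∩ Priya: 14:45–15:30.
Total common minutes: 45.

45 minutes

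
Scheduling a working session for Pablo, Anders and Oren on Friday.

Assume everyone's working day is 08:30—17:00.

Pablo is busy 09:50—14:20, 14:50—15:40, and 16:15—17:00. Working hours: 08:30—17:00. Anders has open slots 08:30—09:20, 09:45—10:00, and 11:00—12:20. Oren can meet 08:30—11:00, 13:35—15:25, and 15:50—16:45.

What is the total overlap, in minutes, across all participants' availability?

Pablo free within 08:30–17:00: 08:30–09:50, 14:20–14:50, 15:40–16:15.
Pablo ∩ Anders: 08:30–09:20, 09:45–09:50.
Pablo ∩ Anders ∩ Oren: 08:30–09:20, 09:45–09:50.
Total common minutes: 50 + 5 = 55.

55 minutes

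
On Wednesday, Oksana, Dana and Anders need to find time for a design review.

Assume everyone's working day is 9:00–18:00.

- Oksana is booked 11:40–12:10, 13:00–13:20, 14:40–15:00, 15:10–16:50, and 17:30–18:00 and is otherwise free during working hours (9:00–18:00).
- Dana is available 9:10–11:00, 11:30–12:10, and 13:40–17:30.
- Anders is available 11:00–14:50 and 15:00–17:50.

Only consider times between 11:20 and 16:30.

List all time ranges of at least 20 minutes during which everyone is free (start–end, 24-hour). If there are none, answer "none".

Oksana free within 09:00–18:00: 09:00–11:40, 12:10–13:00, 13:20–14:40, 15:00–15:10, 16:50–17:30.
Oksana ∩ Dana: 09:10–11:00, 11:30–11:40, 13:40–14:40, 15:00–15:10, 16:50–17:30.
Oksana ∩ Dana ∩ Anders: 11:30–11:40, 13:40–14:40, 15:00–15:10, 16:50–17:30.
Restricted to 11:20–16:30: 11:30–11:40, 13:40–14:40, 15:00–15:10.
Windows ≥ 20 min: 13:40–14:40.

13:40–14:40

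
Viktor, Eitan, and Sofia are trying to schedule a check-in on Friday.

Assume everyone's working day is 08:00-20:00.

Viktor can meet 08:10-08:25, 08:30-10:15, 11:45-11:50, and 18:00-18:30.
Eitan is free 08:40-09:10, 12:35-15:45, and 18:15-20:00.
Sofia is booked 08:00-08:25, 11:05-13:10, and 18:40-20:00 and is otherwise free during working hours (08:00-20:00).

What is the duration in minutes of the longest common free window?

Sofia free within 08:00–20:00: 08:25–11:05, 13:10–18:40.
Viktor ∩ Eitan: 08:40–09:10, 18:15–18:30.
Viktor ∩ Eitan ∩ Sofia: 08:40–09:10, 18:15–18:30.
Common window lengths: 30, 15 min; longest is 30.

30 minutes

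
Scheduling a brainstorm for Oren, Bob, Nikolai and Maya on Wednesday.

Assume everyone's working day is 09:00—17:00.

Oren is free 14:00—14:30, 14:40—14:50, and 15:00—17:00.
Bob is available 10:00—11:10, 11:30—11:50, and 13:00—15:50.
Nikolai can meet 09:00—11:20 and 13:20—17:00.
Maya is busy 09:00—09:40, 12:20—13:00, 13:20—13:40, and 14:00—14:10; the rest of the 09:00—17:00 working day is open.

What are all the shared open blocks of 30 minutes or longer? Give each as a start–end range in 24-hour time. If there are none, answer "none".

Maya free within 09:00–17:00: 09:40–12:20, 13:00–13:20, 13:40–14:00, 14:10–17:00.
Oren ∩ Bob: 14:00–14:30, 14:40–14:50, 15:00–15:50.
Oren ∩ Bob ∩ Nikolai: 14:00–14:30, 14:40–14:50, 15:00–15:50.
Oren ∩ Bob ∩ Nikolai ∩ Maya: 14:10–14:30, 14:40–14:50, 15:00–15:50.
Windows ≥ 30 min: 15:00–15:50.

15:00–15:50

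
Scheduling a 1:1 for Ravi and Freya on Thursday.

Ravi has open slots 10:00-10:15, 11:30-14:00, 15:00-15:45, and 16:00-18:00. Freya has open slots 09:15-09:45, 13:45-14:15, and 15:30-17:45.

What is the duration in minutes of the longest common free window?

105 minutes

Ravi ∩ Freya: 13:45–14:00, 15:30–15:45, 16:00–17:45.
Common window lengths: 15, 15, 105 min; longest is 105.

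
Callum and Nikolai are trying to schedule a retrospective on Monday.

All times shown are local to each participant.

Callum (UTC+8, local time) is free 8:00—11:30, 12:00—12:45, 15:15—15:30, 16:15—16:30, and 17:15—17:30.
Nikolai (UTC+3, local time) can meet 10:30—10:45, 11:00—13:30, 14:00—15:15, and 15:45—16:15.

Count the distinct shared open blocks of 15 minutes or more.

Callum → UTC: 00:00–03:30, 04:00–04:45, 07:15–07:30, 08:15–08:30, 09:15–09:30.
Nikolai → UTC: 07:30–07:45, 08:00–10:30, 11:00–12:15, 12:45–13:15.
Callum ∩ Nikolai: 08:15–08:30, 09:15–09:30.
Windows ≥ 15 min: 08:15–08:30, 09:15–09:30.
That's 2 windows.

2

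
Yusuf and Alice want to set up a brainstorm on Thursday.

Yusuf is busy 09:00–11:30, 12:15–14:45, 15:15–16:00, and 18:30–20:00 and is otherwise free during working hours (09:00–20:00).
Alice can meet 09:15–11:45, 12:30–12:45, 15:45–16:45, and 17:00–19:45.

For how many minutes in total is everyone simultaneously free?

150 minutes

Yusuf free within 09:00–20:00: 11:30–12:15, 14:45–15:15, 16:00–18:30.
Yusuf ∩ Alice: 11:30–11:45, 16:00–16:45, 17:00–18:30.
Total common minutes: 15 + 45 + 90 = 150.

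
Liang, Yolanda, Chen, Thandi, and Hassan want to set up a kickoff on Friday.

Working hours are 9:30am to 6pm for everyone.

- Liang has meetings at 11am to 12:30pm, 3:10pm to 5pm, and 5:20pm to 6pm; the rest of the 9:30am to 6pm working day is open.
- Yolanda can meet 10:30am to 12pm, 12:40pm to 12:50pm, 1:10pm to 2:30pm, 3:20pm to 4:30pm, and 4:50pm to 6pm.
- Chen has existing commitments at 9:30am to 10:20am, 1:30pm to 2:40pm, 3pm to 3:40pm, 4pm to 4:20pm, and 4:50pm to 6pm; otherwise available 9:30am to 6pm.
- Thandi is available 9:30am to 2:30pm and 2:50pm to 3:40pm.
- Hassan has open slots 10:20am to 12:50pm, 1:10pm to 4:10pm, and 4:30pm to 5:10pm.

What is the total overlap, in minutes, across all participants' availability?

Liang free within 09:30–18:00: 09:30–11:00, 12:30–15:10, 17:00–17:20.
Chen free within 09:30–18:00: 10:20–13:30, 14:40–15:00, 15:40–16:00, 16:20–16:50.
Liang ∩ Yolanda: 10:30–11:00, 12:40–12:50, 13:10–14:30, 17:00–17:20.
Liang ∩ Yolanda ∩ Chen: 10:30–11:00, 12:40–12:50, 13:10–13:30.
Liang ∩ Yolanda ∩ Chen ∩ Thandi: 10:30–11:00, 12:40–12:50, 13:10–13:30.
Liang ∩ Yolanda ∩ Chen ∩ Thandi ∩ Hassan: 10:30–11:00, 12:40–12:50, 13:10–13:30.
Total common minutes: 30 + 10 + 20 = 60.

60 minutes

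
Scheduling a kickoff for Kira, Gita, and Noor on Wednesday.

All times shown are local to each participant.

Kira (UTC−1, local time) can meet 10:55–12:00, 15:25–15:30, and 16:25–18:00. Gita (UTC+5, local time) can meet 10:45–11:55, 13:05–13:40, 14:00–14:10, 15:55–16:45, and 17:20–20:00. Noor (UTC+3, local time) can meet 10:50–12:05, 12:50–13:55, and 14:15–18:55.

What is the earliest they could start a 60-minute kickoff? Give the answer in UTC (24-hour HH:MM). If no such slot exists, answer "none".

none

Kira → UTC: 11:55–13:00, 16:25–16:30, 17:25–19:00.
Gita → UTC: 05:45–06:55, 08:05–08:40, 09:00–09:10, 10:55–11:45, 12:20–15:00.
Noor → UTC: 07:50–09:05, 09:50–10:55, 11:15–15:55.
Kira ∩ Gita: 12:20–13:00.
Kira ∩ Gita ∩ Noor: 12:20–13:00.
Windows ≥ 60 min: (none).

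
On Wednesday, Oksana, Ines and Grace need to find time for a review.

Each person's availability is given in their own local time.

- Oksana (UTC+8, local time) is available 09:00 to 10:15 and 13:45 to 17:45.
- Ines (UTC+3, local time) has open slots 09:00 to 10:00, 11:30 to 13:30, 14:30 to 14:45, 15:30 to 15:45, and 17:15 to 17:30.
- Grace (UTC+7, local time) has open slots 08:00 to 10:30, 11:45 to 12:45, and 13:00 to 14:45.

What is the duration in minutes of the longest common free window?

Oksana → UTC: 01:00–02:15, 05:45–09:45.
Ines → UTC: 06:00–07:00, 08:30–10:30, 11:30–11:45, 12:30–12:45, 14:15–14:30.
Grace → UTC: 01:00–03:30, 04:45–05:45, 06:00–07:45.
Oksana ∩ Ines: 06:00–07:00, 08:30–09:45.
Oksana ∩ Ines ∩ Grace: 06:00–07:00.
Single common window of 60 minutes.

60 minutes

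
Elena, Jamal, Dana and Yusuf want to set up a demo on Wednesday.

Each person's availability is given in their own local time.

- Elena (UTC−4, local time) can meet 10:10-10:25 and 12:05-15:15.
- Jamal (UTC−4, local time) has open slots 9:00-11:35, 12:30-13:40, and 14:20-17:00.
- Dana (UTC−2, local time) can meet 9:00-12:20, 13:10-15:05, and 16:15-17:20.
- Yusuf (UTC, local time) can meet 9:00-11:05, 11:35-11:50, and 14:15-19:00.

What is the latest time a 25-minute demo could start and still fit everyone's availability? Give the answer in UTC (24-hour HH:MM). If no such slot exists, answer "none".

Elena → UTC: 14:10–14:25, 16:05–19:15.
Jamal → UTC: 13:00–15:35, 16:30–17:40, 18:20–21:00.
Dana → UTC: 11:00–14:20, 15:10–17:05, 18:15–19:20.
Yusuf → UTC: 09:00–11:05, 11:35–11:50, 14:15–19:00.
Elena ∩ Jamal: 14:10–14:25, 16:30–17:40, 18:20–19:15.
Elena ∩ Jamal ∩ Dana: 14:10–14:20, 16:30–17:05, 18:20–19:15.
Elena ∩ Jamal ∩ Dana ∩ Yusuf: 14:15–14:20, 16:30–17:05, 18:20–19:00.
Windows ≥ 25 min: 16:30–17:05, 18:20–19:00.
Latest start in the last window 18:20–19:00 is 19:00 − 25 min = 18:35.

18:35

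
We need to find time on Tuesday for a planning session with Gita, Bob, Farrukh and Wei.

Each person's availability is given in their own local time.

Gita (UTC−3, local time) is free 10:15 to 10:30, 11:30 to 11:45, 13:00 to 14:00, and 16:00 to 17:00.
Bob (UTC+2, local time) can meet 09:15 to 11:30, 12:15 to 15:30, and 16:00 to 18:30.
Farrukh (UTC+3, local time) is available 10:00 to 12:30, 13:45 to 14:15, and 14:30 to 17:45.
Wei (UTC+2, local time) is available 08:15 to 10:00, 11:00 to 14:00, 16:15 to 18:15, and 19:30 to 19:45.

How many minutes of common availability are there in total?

Gita → UTC: 13:15–13:30, 14:30–14:45, 16:00–17:00, 19:00–20:00.
Bob → UTC: 07:15–09:30, 10:15–13:30, 14:00–16:30.
Farrukh → UTC: 07:00–09:30, 10:45–11:15, 11:30–14:45.
Wei → UTC: 06:15–08:00, 09:00–12:00, 14:15–16:15, 17:30–17:45.
Gita ∩ Bob: 13:15–13:30, 14:30–14:45, 16:00–16:30.
Gita ∩ Bob ∩ Farrukh: 13:15–13:30, 14:30–14:45.
Gita ∩ Bob ∩ Farrukh ∩ Wei: 14:30–14:45.
Total common minutes: 15.

15 minutes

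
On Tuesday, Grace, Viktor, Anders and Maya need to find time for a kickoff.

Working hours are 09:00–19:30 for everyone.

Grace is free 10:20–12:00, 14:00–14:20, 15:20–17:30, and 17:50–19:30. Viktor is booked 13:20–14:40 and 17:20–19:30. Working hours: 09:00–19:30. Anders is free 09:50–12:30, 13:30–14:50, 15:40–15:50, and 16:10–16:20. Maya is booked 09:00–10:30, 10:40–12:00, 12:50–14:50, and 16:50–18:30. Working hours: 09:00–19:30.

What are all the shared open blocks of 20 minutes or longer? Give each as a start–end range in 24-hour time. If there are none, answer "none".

Viktor free within 09:00–19:30: 09:00–13:20, 14:40–17:20.
Maya free within 09:00–19:30: 10:30–10:40, 12:00–12:50, 14:50–16:50, 18:30–19:30.
Grace ∩ Viktor: 10:20–12:00, 15:20–17:20.
Grace ∩ Viktor ∩ Anders: 10:20–12:00, 15:40–15:50, 16:10–16:20.
Grace ∩ Viktor ∩ Anders ∩ Maya: 10:30–10:40, 15:40–15:50, 16:10–16:20.
Windows ≥ 20 min: (none).

none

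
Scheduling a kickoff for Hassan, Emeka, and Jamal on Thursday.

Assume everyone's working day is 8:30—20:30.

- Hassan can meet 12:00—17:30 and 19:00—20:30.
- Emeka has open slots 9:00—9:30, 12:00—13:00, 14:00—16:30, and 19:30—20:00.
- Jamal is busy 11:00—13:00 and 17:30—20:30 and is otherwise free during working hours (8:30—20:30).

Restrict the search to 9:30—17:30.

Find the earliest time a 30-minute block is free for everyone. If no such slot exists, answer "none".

Jamal free within 08:30–20:30: 08:30–11:00, 13:00–17:30.
Hassan ∩ Emeka: 12:00–13:00, 14:00–16:30, 19:30–20:00.
Hassan ∩ Emeka ∩ Jamal: 14:00–16:30.
Restricted to 09:30–17:30: 14:00–16:30.
Windows ≥ 30 min: 14:00–16:30.
Earliest such window starts at 14:00.

14:00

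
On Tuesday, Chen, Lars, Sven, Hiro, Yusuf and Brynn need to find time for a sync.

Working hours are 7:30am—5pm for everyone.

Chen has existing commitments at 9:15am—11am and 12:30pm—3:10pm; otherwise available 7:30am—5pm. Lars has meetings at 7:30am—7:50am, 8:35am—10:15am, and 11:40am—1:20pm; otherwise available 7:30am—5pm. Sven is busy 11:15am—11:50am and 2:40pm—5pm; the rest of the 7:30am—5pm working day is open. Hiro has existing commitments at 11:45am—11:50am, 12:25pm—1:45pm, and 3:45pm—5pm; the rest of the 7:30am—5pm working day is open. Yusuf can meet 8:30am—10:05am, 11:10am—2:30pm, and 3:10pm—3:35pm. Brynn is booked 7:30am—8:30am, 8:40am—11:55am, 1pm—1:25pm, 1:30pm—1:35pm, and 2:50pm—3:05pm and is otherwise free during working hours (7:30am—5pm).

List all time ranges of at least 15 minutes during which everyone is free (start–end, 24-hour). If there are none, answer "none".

Chen free within 07:30–17:00: 07:30–09:15, 11:00–12:30, 15:10–17:00.
Lars free within 07:30–17:00: 07:50–08:35, 10:15–11:40, 13:20–17:00.
Sven free within 07:30–17:00: 07:30–11:15, 11:50–14:40.
Hiro free within 07:30–17:00: 07:30–11:45, 11:50–12:25, 13:45–15:45.
Brynn free within 07:30–17:00: 08:30–08:40, 11:55–13:00, 13:25–13:30, 13:35–14:50, 15:05–17:00.
Chen ∩ Lars: 07:50–08:35, 11:00–11:40, 15:10–17:00.
Chen ∩ Lars ∩ Sven: 07:50–08:35, 11:00–11:15.
Chen ∩ Lars ∩ Sven ∩ Hiro: 07:50–08:35, 11:00–11:15.
Chen ∩ Lars ∩ Sven ∩ Hiro ∩ Yusuf: 08:30–08:35, 11:10–11:15.
Chen ∩ Lars ∩ Sven ∩ Hiro ∩ Yusuf ∩ Brynn: 08:30–08:35.
Windows ≥ 15 min: (none).

none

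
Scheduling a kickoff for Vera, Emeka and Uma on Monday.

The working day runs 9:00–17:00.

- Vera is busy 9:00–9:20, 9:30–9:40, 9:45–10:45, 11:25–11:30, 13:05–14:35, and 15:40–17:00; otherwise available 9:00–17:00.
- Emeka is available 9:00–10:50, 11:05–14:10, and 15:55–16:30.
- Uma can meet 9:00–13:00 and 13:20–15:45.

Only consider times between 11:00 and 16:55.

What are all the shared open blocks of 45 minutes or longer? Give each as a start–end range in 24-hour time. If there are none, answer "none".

11:30–13:00

Vera free within 09:00–17:00: 09:20–09:30, 09:40–09:45, 10:45–11:25, 11:30–13:05, 14:35–15:40.
Vera ∩ Emeka: 09:20–09:30, 09:40–09:45, 10:45–10:50, 11:05–11:25, 11:30–13:05.
Vera ∩ Emeka ∩ Uma: 09:20–09:30, 09:40–09:45, 10:45–10:50, 11:05–11:25, 11:30–13:00.
Restricted to 11:00–16:55: 11:05–11:25, 11:30–13:00.
Windows ≥ 45 min: 11:30–13:00.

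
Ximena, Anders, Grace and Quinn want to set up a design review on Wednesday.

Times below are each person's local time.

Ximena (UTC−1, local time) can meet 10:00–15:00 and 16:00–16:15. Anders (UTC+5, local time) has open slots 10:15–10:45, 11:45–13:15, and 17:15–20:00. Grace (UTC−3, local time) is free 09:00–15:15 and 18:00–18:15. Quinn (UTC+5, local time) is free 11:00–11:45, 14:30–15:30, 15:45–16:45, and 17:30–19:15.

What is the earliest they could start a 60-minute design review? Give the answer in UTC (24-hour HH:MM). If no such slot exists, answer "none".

Ximena → UTC: 11:00–16:00, 17:00–17:15.
Anders → UTC: 05:15–05:45, 06:45–08:15, 12:15–15:00.
Grace → UTC: 12:00–18:15, 21:00–21:15.
Quinn → UTC: 06:00–06:45, 09:30–10:30, 10:45–11:45, 12:30–14:15.
Ximena ∩ Anders: 12:15–15:00.
Ximena ∩ Anders ∩ Grace: 12:15–15:00.
Ximena ∩ Anders ∩ Grace ∩ Quinn: 12:30–14:15.
Windows ≥ 60 min: 12:30–14:15.
Earliest such window starts at 12:30.

12:30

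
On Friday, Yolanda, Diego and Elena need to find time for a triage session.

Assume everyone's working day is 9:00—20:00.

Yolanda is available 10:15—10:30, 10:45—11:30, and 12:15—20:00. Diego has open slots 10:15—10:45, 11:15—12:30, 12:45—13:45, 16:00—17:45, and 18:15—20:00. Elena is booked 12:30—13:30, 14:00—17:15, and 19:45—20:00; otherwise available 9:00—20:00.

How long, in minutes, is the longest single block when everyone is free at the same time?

90 minutes

Elena free within 09:00–20:00: 09:00–12:30, 13:30–14:00, 17:15–19:45.
Yolanda ∩ Diego: 10:15–10:30, 11:15–11:30, 12:15–12:30, 12:45–13:45, 16:00–17:45, 18:15–20:00.
Yolanda ∩ Diego ∩ Elena: 10:15–10:30, 11:15–11:30, 12:15–12:30, 13:30–13:45, 17:15–17:45, 18:15–19:45.
Common window lengths: 15, 15, 15, 15, 30, 90 min; longest is 90.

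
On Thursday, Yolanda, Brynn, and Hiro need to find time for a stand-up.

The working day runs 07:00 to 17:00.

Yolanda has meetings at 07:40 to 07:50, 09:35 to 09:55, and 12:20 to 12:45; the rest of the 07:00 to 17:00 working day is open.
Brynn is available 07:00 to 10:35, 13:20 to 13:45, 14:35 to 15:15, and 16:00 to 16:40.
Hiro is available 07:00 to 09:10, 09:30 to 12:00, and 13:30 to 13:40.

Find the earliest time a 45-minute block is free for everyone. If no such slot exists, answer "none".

07:50

Yolanda free within 07:00–17:00: 07:00–07:40, 07:50–09:35, 09:55–12:20, 12:45–17:00.
Yolanda ∩ Brynn: 07:00–07:40, 07:50–09:35, 09:55–10:35, 13:20–13:45, 14:35–15:15, 16:00–16:40.
Yolanda ∩ Brynn ∩ Hiro: 07:00–07:40, 07:50–09:10, 09:30–09:35, 09:55–10:35, 13:30–13:40.
Windows ≥ 45 min: 07:50–09:10.
Earliest such window starts at 07:50.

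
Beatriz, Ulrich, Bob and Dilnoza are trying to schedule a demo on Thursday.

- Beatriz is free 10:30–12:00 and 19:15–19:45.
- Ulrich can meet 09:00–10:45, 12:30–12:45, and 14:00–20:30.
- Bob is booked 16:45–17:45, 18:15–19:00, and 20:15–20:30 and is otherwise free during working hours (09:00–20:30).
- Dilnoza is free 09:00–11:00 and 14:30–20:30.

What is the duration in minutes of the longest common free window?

30 minutes

Bob free within 09:00–20:30: 09:00–16:45, 17:45–18:15, 19:00–20:15.
Beatriz ∩ Ulrich: 10:30–10:45, 19:15–19:45.
Beatriz ∩ Ulrich ∩ Bob: 10:30–10:45, 19:15–19:45.
Beatriz ∩ Ulrich ∩ Bob ∩ Dilnoza: 10:30–10:45, 19:15–19:45.
Common window lengths: 15, 30 min; longest is 30.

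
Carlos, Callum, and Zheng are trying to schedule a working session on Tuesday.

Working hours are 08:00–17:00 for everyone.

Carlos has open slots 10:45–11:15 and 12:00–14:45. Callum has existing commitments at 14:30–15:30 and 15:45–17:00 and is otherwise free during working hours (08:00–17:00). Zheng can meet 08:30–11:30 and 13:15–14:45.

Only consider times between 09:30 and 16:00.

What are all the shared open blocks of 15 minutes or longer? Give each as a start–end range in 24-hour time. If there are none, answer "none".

10:45–11:15, 13:15–14:30

Callum free within 08:00–17:00: 08:00–14:30, 15:30–15:45.
Carlos ∩ Callum: 10:45–11:15, 12:00–14:30.
Carlos ∩ Callum ∩ Zheng: 10:45–11:15, 13:15–14:30.
Restricted to 09:30–16:00: 10:45–11:15, 13:15–14:30.
Windows ≥ 15 min: 10:45–11:15, 13:15–14:30.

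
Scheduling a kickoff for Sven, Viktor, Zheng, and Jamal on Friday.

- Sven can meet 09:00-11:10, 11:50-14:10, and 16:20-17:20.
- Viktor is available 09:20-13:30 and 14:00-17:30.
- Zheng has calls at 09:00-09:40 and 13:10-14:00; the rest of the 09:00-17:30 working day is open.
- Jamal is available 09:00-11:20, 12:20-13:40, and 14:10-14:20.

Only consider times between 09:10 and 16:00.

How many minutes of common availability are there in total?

140 minutes

Zheng free within 09:00–17:30: 09:40–13:10, 14:00–17:30.
Sven ∩ Viktor: 09:20–11:10, 11:50–13:30, 14:00–14:10, 16:20–17:20.
Sven ∩ Viktor ∩ Zheng: 09:40–11:10, 11:50–13:10, 14:00–14:10, 16:20–17:20.
Sven ∩ Viktor ∩ Zheng ∩ Jamal: 09:40–11:10, 12:20–13:10.
Restricted to 09:10–16:00: 09:40–11:10, 12:20–13:10.
Total common minutes: 90 + 50 = 140.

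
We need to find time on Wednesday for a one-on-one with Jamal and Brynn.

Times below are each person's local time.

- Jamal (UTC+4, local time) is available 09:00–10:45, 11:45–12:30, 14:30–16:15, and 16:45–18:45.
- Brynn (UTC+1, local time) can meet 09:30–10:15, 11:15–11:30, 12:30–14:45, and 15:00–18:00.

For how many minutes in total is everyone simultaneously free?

Jamal → UTC: 05:00–06:45, 07:45–08:30, 10:30–12:15, 12:45–14:45.
Brynn → UTC: 08:30–09:15, 10:15–10:30, 11:30–13:45, 14:00–17:00.
Jamal ∩ Brynn: 11:30–12:15, 12:45–13:45, 14:00–14:45.
Total common minutes: 45 + 60 + 45 = 150.

150 minutes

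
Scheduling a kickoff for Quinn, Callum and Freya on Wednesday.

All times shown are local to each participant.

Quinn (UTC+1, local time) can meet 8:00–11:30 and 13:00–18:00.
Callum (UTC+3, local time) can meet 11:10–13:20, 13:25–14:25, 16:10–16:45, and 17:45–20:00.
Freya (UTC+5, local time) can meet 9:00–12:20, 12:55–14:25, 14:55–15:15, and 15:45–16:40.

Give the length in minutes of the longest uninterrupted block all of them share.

Quinn → UTC: 07:00–10:30, 12:00–17:00.
Callum → UTC: 08:10–10:20, 10:25–11:25, 13:10–13:45, 14:45–17:00.
Freya → UTC: 04:00–07:20, 07:55–09:25, 09:55–10:15, 10:45–11:40.
Quinn ∩ Callum: 08:10–10:20, 10:25–10:30, 13:10–13:45, 14:45–17:00.
Quinn ∩ Callum ∩ Freya: 08:10–09:25, 09:55–10:15.
Common window lengths: 75, 20 min; longest is 75.

75 minutes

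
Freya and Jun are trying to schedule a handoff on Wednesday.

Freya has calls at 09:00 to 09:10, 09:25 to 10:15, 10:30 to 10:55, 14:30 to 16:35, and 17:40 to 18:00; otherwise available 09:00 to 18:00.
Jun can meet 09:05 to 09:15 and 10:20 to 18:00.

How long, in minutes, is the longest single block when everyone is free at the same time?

Freya free within 09:00–18:00: 09:10–09:25, 10:15–10:30, 10:55–14:30, 16:35–17:40.
Freya ∩ Jun: 09:10–09:15, 10:20–10:30, 10:55–14:30, 16:35–17:40.
Common window lengths: 5, 10, 215, 65 min; longest is 215.

215 minutes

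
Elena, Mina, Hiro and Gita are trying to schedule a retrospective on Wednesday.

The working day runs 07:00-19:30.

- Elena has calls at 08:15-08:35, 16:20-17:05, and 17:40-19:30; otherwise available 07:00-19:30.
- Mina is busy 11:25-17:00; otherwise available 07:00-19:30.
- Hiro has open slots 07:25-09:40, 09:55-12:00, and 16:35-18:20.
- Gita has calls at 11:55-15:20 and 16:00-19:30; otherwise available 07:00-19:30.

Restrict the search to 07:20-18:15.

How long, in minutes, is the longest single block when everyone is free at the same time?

90 minutes

Elena free within 07:00–19:30: 07:00–08:15, 08:35–16:20, 17:05–17:40.
Mina free within 07:00–19:30: 07:00–11:25, 17:00–19:30.
Gita free within 07:00–19:30: 07:00–11:55, 15:20–16:00.
Elena ∩ Mina: 07:00–08:15, 08:35–11:25, 17:05–17:40.
Elena ∩ Mina ∩ Hiro: 07:25–08:15, 08:35–09:40, 09:55–11:25, 17:05–17:40.
Elena ∩ Mina ∩ Hiro ∩ Gita: 07:25–08:15, 08:35–09:40, 09:55–11:25.
Restricted to 07:20–18:15: 07:25–08:15, 08:35–09:40, 09:55–11:25.
Common window lengths: 50, 65, 90 min; longest is 90.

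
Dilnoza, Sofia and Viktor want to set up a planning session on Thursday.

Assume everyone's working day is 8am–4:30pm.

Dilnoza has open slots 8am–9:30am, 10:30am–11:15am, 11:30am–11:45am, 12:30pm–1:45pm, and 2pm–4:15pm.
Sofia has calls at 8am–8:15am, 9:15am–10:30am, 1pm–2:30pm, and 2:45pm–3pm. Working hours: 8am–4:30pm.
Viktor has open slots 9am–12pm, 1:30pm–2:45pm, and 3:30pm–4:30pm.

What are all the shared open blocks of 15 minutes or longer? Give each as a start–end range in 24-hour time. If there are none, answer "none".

Sofia free within 08:00–16:30: 08:15–09:15, 10:30–13:00, 14:30–14:45, 15:00–16:30.
Dilnoza ∩ Sofia: 08:15–09:15, 10:30–11:15, 11:30–11:45, 12:30–13:00, 14:30–14:45, 15:00–16:15.
Dilnoza ∩ Sofia ∩ Viktor: 09:00–09:15, 10:30–11:15, 11:30–11:45, 14:30–14:45, 15:30–16:15.
Windows ≥ 15 min: 09:00–09:15, 10:30–11:15, 11:30–11:45, 14:30–14:45, 15:30–16:15.

09:00–09:15, 10:30–11:15, 11:30–11:45, 14:30–14:45, 15:30–16:15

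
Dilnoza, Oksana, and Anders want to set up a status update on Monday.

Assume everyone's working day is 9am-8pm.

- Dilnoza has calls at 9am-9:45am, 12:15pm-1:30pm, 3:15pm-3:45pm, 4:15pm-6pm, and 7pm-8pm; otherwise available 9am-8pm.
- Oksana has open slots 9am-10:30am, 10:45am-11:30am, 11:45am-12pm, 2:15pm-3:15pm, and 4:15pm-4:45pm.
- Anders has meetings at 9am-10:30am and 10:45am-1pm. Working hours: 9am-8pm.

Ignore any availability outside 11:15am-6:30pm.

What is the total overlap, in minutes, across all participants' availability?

Dilnoza free within 09:00–20:00: 09:45–12:15, 13:30–15:15, 15:45–16:15, 18:00–19:00.
Anders free within 09:00–20:00: 10:30–10:45, 13:00–20:00.
Dilnoza ∩ Oksana: 09:45–10:30, 10:45–11:30, 11:45–12:00, 14:15–15:15.
Dilnoza ∩ Oksana ∩ Anders: 14:15–15:15.
Restricted to 11:15–18:30: 14:15–15:15.
Total common minutes: 60.

60 minutes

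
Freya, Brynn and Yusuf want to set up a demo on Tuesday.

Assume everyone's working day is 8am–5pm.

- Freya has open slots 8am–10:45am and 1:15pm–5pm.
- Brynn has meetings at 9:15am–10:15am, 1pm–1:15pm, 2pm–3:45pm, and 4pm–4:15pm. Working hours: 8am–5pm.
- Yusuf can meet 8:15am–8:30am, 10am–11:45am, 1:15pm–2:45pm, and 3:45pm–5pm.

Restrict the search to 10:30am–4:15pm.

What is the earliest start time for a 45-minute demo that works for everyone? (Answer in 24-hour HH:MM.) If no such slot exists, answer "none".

13:15

Brynn free within 08:00–17:00: 08:00–09:15, 10:15–13:00, 13:15–14:00, 15:45–16:00, 16:15–17:00.
Freya ∩ Brynn: 08:00–09:15, 10:15–10:45, 13:15–14:00, 15:45–16:00, 16:15–17:00.
Freya ∩ Brynn ∩ Yusuf: 08:15–08:30, 10:15–10:45, 13:15–14:00, 15:45–16:00, 16:15–17:00.
Restricted to 10:30–16:15: 10:30–10:45, 13:15–14:00, 15:45–16:00.
Windows ≥ 45 min: 13:15–14:00.
Earliest such window starts at 13:15.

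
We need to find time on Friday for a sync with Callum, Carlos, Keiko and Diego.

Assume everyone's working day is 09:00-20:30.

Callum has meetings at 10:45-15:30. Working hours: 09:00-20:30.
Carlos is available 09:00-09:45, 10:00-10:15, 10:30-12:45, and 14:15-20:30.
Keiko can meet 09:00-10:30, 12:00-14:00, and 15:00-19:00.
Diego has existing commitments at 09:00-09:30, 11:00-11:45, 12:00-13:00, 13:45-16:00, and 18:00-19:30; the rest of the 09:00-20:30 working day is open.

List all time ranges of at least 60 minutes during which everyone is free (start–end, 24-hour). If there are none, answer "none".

Callum free within 09:00–20:30: 09:00–10:45, 15:30–20:30.
Diego free within 09:00–20:30: 09:30–11:00, 11:45–12:00, 13:00–13:45, 16:00–18:00, 19:30–20:30.
Callum ∩ Carlos: 09:00–09:45, 10:00–10:15, 10:30–10:45, 15:30–20:30.
Callum ∩ Carlos ∩ Keiko: 09:00–09:45, 10:00–10:15, 15:30–19:00.
Callum ∩ Carlos ∩ Keiko ∩ Diego: 09:30–09:45, 10:00–10:15, 16:00–18:00.
Windows ≥ 60 min: 16:00–18:00.

16:00–18:00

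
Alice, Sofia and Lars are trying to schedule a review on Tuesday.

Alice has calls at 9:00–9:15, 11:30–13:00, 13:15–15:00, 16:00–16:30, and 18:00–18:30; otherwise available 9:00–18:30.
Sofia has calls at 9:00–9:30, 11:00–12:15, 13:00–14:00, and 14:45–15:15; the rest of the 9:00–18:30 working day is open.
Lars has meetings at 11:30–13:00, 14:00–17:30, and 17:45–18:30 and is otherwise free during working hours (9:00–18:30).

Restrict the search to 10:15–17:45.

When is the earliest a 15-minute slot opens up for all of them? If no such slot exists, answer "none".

Alice free within 09:00–18:30: 09:15–11:30, 13:00–13:15, 15:00–16:00, 16:30–18:00.
Sofia free within 09:00–18:30: 09:30–11:00, 12:15–13:00, 14:00–14:45, 15:15–18:30.
Lars free within 09:00–18:30: 09:00–11:30, 13:00–14:00, 17:30–17:45.
Alice ∩ Sofia: 09:30–11:00, 15:15–16:00, 16:30–18:00.
Alice ∩ Sofia ∩ Lars: 09:30–11:00, 17:30–17:45.
Restricted to 10:15–17:45: 10:15–11:00, 17:30–17:45.
Windows ≥ 15 min: 10:15–11:00, 17:30–17:45.
Earliest such window starts at 10:15.

10:15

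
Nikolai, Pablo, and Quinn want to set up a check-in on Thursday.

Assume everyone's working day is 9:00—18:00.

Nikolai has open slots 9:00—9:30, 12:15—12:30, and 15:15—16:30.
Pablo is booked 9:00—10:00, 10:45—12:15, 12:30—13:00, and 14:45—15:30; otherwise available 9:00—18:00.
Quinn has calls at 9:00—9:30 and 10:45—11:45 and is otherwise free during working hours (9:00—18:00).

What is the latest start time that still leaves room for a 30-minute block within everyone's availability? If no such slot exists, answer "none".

16:00

Pablo free within 09:00–18:00: 10:00–10:45, 12:15–12:30, 13:00–14:45, 15:30–18:00.
Quinn free within 09:00–18:00: 09:30–10:45, 11:45–18:00.
Nikolai ∩ Pablo: 12:15–12:30, 15:30–16:30.
Nikolai ∩ Pablo ∩ Quinn: 12:15–12:30, 15:30–16:30.
Windows ≥ 30 min: 15:30–16:30.
Latest start in the last window 15:30–16:30 is 16:30 − 30 min = 16:00.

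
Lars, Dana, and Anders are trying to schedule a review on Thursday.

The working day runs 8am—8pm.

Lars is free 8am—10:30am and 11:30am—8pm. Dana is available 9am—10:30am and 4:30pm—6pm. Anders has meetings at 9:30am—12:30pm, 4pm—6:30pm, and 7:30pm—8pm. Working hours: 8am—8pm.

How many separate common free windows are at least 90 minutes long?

Anders free within 08:00–20:00: 08:00–09:30, 12:30–16:00, 18:30–19:30.
Lars ∩ Dana: 09:00–10:30, 16:30–18:00.
Lars ∩ Dana ∩ Anders: 09:00–09:30.
Windows ≥ 90 min: (none).
That's 0 windows.

0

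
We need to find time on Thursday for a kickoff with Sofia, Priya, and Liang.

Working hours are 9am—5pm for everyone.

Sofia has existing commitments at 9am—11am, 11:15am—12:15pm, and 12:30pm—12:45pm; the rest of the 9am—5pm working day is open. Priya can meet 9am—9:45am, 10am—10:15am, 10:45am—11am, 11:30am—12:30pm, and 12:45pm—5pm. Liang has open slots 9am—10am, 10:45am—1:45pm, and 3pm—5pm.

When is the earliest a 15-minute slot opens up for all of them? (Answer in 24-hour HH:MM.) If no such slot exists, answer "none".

12:15

Sofia free within 09:00–17:00: 11:00–11:15, 12:15–12:30, 12:45–17:00.
Sofia ∩ Priya: 12:15–12:30, 12:45–17:00.
Sofia ∩ Priya ∩ Liang: 12:15–12:30, 12:45–13:45, 15:00–17:00.
Windows ≥ 15 min: 12:15–12:30, 12:45–13:45, 15:00–17:00.
Earliest such window starts at 12:15.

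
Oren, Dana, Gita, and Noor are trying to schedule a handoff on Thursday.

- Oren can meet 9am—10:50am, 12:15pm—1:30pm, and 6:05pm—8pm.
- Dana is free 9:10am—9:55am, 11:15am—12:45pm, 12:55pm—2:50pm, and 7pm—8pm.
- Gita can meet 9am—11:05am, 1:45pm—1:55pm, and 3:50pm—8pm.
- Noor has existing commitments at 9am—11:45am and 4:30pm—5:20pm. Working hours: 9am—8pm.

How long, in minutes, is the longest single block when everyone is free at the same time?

Noor free within 09:00–20:00: 11:45–16:30, 17:20–20:00.
Oren ∩ Dana: 09:10–09:55, 12:15–12:45, 12:55–13:30, 19:00–20:00.
Oren ∩ Dana ∩ Gita: 09:10–09:55, 19:00–20:00.
Oren ∩ Dana ∩ Gita ∩ Noor: 19:00–20:00.
Single common window of 60 minutes.

60 minutes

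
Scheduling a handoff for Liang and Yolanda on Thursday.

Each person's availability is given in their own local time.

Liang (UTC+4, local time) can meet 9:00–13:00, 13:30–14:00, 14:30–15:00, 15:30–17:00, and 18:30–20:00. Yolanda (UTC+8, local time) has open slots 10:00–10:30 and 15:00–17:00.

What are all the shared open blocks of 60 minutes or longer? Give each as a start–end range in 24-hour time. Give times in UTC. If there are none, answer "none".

07:00–09:00

Liang → UTC: 05:00–09:00, 09:30–10:00, 10:30–11:00, 11:30–13:00, 14:30–16:00.
Yolanda → UTC: 02:00–02:30, 07:00–09:00.
Liang ∩ Yolanda: 07:00–09:00.
Windows ≥ 60 min: 07:00–09:00.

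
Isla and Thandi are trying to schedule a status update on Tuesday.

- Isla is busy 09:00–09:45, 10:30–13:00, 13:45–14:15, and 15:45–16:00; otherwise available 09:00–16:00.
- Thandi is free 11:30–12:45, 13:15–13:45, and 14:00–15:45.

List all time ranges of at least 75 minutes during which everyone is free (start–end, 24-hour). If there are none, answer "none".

14:15–15:45

Isla free within 09:00–16:00: 09:45–10:30, 13:00–13:45, 14:15–15:45.
Isla ∩ Thandi: 13:15–13:45, 14:15–15:45.
Windows ≥ 75 min: 14:15–15:45.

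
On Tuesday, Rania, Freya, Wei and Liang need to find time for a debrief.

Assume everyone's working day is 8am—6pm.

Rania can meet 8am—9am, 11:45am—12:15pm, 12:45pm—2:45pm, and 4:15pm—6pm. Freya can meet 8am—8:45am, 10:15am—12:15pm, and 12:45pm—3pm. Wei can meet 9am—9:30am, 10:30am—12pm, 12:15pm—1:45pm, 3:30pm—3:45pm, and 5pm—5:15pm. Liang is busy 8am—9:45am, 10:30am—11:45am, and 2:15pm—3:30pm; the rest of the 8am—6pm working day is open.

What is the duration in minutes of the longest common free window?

Liang free within 08:00–18:00: 09:45–10:30, 11:45–14:15, 15:30–18:00.
Rania ∩ Freya: 08:00–08:45, 11:45–12:15, 12:45–14:45.
Rania ∩ Freya ∩ Wei: 11:45–12:00, 12:45–13:45.
Rania ∩ Freya ∩ Wei ∩ Liang: 11:45–12:00, 12:45–13:45.
Common window lengths: 15, 60 min; longest is 60.

60 minutes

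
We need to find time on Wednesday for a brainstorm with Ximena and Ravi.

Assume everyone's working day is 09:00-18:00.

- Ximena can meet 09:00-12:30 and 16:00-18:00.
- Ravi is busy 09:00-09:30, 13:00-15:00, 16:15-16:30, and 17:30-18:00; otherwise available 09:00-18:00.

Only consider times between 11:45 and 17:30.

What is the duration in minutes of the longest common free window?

60 minutes

Ravi free within 09:00–18:00: 09:30–13:00, 15:00–16:15, 16:30–17:30.
Ximena ∩ Ravi: 09:30–12:30, 16:00–16:15, 16:30–17:30.
Restricted to 11:45–17:30: 11:45–12:30, 16:00–16:15, 16:30–17:30.
Common window lengths: 45, 15, 60 min; longest is 60.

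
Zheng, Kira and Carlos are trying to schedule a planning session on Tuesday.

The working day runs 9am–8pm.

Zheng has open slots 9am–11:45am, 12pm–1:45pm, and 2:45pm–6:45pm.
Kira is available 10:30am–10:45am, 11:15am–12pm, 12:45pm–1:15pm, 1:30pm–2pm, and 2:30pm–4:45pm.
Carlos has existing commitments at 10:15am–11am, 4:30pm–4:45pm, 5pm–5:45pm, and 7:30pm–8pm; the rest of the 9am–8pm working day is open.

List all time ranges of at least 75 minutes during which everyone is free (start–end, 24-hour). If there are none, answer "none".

14:45–16:30

Carlos free within 09:00–20:00: 09:00–10:15, 11:00–16:30, 16:45–17:00, 17:45–19:30.
Zheng ∩ Kira: 10:30–10:45, 11:15–11:45, 12:45–13:15, 13:30–13:45, 14:45–16:45.
Zheng ∩ Kira ∩ Carlos: 11:15–11:45, 12:45–13:15, 13:30–13:45, 14:45–16:30.
Windows ≥ 75 min: 14:45–16:30.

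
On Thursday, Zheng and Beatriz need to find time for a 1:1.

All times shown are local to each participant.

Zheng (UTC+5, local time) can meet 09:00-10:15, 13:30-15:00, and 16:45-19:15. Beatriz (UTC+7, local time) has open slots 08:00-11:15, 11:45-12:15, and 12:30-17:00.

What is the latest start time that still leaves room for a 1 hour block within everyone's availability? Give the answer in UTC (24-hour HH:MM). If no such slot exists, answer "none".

Zheng → UTC: 04:00–05:15, 08:30–10:00, 11:45–14:15.
Beatriz → UTC: 01:00–04:15, 04:45–05:15, 05:30–10:00.
Zheng ∩ Beatriz: 04:00–04:15, 04:45–05:15, 08:30–10:00.
Windows ≥ 60 min: 08:30–10:00.
Latest start in the last window 08:30–10:00 is 10:00 − 60 min = 09:00.

09:00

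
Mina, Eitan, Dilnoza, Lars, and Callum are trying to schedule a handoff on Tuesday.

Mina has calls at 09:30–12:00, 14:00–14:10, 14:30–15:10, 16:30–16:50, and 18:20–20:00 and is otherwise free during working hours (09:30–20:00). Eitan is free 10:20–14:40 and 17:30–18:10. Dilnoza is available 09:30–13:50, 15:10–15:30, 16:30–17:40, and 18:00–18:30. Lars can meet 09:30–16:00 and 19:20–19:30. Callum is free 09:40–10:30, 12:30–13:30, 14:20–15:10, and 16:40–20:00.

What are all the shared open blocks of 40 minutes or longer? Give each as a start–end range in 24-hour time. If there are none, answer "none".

Mina free within 09:30–20:00: 12:00–14:00, 14:10–14:30, 15:10–16:30, 16:50–18:20.
Mina ∩ Eitan: 12:00–14:00, 14:10–14:30, 17:30–18:10.
Mina ∩ Eitan ∩ Dilnoza: 12:00–13:50, 17:30–17:40, 18:00–18:10.
Mina ∩ Eitan ∩ Dilnoza ∩ Lars: 12:00–13:50.
Mina ∩ Eitan ∩ Dilnoza ∩ Lars ∩ Callum: 12:30–13:30.
Windows ≥ 40 min: 12:30–13:30.

12:30–13:30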